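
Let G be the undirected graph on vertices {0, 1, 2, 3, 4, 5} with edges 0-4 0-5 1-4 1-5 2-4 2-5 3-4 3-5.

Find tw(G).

2

A width-2 tree decomposition is:
Bags: B1 = {0, 4, 5}  B2 = {2, 4, 5}  B3 = {1, 4, 5}  B4 = {3, 4, 5}
Tree: B1–B2, B2–B3, B3–B4
Every bag has size at most 3, so the width is 3 − 1 = 2 and tw(G) ≤ 2. For the lower bound, G contains the cycle 5–0–4–2–5, so G is not a forest; only forests have treewidth ≤ 1, hence tw(G) ≥ 2. Hence tw(G) = 2 exactly.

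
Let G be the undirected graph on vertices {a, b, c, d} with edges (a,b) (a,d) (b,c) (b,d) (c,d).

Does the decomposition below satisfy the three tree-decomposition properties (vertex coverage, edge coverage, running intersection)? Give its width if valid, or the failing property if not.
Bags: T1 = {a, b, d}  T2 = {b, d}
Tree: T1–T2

No — vertex c appears in no bag.

A tree decomposition must satisfy three properties: every vertex lies in some bag; for every edge, both endpoints lie together in some bag; and for every vertex, the bags containing it form a connected subtree. Here vertex c appears in no bag, so the decomposition is invalid.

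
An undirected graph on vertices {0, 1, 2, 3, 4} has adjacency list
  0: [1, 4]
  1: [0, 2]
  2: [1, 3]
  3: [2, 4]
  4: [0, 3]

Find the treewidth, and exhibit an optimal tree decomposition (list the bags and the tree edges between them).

Treewidth 2.
Bags: B1 = {0, 1, 2}  B2 = {0, 2, 3}  B3 = {0, 3, 4}
Tree: B1–B2, B2–B3

The largest bag has 3 vertices, giving width 2; this decomposition certifies tw(G) ≤ 2. The edges 0–1–2–3–4–0 form a cycle, so G is not a tree and its treewidth is at least 2. Therefore the treewidth is 2.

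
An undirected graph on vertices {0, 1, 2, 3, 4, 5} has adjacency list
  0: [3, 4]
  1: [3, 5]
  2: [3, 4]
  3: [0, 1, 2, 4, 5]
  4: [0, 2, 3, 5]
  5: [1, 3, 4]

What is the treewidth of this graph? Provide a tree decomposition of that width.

Treewidth 2.
Bags: B1 = {1, 3, 5}  B2 = {3, 4, 5}  B3 = {0, 3, 4}  B4 = {2, 3, 4}
Tree: B1–B2, B2–B3, B3–B4

The largest bag has 3 vertices, giving width 2; this decomposition certifies tw(G) ≤ 2. For the lower bound, the 3 vertices {1, 3, 5} are pairwise adjacent, and any tree decomposition puts a clique entirely inside one bag — forcing width ≥ 2. Combining the bounds, tw(G) = 2.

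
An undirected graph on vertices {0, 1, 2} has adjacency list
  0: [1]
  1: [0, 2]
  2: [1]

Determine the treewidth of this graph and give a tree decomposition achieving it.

The largest bag has 2 vertices, giving width 1; this decomposition certifies tw(G) ≤ 1. G has an edge, so its treewidth is at least 1. Therefore the treewidth is 1.

Treewidth 1.
Bags: B1 = {1, 2}  B2 = {0, 1}
Tree: B1–B2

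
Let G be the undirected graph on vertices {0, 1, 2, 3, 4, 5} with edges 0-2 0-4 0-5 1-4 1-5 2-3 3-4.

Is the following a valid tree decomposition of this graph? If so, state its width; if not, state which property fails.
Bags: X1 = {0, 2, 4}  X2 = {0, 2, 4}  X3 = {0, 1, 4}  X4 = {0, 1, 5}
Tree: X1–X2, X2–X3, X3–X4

No — vertex 3 appears in no bag.

A tree decomposition must satisfy three properties: every vertex lies in some bag; for every edge, both endpoints lie together in some bag; and for every vertex, the bags containing it form a connected subtree. Here vertex 3 appears in no bag, so the decomposition is invalid.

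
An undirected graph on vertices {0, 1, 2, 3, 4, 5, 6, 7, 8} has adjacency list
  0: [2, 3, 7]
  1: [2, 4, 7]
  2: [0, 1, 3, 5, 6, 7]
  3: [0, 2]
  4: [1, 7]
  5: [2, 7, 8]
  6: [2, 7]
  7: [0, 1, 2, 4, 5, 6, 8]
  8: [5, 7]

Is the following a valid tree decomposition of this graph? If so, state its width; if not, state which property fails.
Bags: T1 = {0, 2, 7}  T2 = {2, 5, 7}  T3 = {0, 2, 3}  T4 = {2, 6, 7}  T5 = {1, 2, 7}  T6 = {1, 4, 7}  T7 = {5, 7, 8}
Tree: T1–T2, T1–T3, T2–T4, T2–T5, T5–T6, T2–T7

Yes; width 2.

Every vertex of G appears in some bag (union = {0, 1, 2, 3, 4, 5, 6, 7, 8}); every edge is covered by a bag; and for each vertex v the set of bags containing v is connected in the bag tree. The decomposition is therefore valid. The largest bag has 3 vertices, so the width is 2.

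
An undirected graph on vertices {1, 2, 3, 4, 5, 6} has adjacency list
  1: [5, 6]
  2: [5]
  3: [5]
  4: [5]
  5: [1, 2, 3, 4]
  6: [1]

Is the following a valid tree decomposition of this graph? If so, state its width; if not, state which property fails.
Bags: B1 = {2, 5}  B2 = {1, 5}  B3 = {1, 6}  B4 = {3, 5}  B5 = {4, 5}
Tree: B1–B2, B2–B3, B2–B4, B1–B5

Yes; width 1.

Checking the three conditions: (i) the bags cover all of {1, 2, 3, 4, 5, 6}; (ii) for each edge, some bag contains both endpoints; (iii) the bags containing any fixed vertex form a subtree. All hold, so the decomposition is valid with width 2 − 1 = 1.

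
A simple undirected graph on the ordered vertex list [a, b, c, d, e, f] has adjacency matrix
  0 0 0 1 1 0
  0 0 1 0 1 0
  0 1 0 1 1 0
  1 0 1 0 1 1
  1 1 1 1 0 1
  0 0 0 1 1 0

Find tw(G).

A width-2 tree decomposition is:
Bags: B1 = {a, d, e}  B2 = {c, d, e}  B3 = {b, c, e}  B4 = {d, e, f}
Tree: B1–B2, B2–B3, B1–B4
The largest bag has 3 vertices, giving width 2; this decomposition certifies tw(G) ≤ 2. For the lower bound, the 3 vertices {a, d, e} are pairwise adjacent, and any tree decomposition puts a clique entirely inside one bag — forcing width ≥ 2. The upper and lower bounds meet at 2, so that is the treewidth.

2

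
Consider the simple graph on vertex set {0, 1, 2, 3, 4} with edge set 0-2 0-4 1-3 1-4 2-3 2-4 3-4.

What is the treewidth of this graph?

2

A width-2 tree decomposition is:
Bags: B1 = {2, 3, 4}  B2 = {0, 2, 4}  B3 = {1, 3, 4}
Tree: B1–B2, B1–B3
Each bag holds 3 vertices, so the decomposition has width 2, which upper-bounds the treewidth. On the other hand G contains the 3-clique {1, 3, 4}. A clique must lie in a single bag of any decomposition, so no decomposition can have width below 2. Hence tw(G) = 2 exactly.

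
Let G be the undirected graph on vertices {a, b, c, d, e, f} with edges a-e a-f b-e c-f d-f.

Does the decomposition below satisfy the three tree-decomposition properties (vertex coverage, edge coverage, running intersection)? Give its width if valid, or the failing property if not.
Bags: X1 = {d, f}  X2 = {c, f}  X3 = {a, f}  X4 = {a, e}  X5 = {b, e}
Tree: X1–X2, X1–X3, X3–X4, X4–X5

Yes; width 1.

Checking the three conditions: (i) the bags cover all of {a, b, c, d, e, f}; (ii) for each edge, some bag contains both endpoints; (iii) the bags containing any fixed vertex form a subtree. All hold, so the decomposition is valid with width 2 − 1 = 1.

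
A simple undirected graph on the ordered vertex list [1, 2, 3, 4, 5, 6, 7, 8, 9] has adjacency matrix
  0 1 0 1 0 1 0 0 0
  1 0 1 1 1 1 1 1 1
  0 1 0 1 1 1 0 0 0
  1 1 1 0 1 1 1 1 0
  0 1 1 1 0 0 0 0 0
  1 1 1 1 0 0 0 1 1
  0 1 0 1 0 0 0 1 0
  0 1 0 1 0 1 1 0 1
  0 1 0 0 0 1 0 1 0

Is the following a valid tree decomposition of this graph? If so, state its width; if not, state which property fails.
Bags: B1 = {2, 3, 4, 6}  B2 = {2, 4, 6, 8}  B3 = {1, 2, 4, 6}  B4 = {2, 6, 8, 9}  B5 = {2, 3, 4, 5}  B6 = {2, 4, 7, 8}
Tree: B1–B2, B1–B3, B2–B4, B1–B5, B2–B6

Yes; width 3.

Checking the three conditions: (i) the bags cover all of {1, 2, 3, 4, 5, 6, 7, 8, 9}; (ii) for each edge, some bag contains both endpoints; (iii) the bags containing any fixed vertex form a subtree. All hold, so the decomposition is valid with width 4 − 1 = 3.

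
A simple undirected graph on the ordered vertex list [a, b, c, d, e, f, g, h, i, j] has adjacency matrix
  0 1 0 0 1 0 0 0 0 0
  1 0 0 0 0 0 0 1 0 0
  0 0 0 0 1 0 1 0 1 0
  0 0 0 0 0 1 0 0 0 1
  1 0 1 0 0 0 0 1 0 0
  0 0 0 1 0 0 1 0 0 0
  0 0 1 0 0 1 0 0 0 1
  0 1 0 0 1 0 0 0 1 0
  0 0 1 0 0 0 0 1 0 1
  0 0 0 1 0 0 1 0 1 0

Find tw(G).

2

A width-2 tree decomposition is:
Bags: B1 = {d, f, j}  B2 = {f, g, j}  B3 = {g, i, j}  B4 = {c, g, i}  B5 = {c, h, i}  B6 = {c, e, h}  B7 = {b, e, h}  B8 = {a, b, e}
Tree: B1–B2, B2–B3, B3–B4, B4–B5, B5–B6, B6–B7, B7–B8
The largest bag has 3 vertices, giving width 2; this decomposition certifies tw(G) ≤ 2. The edges d–f–g–j–d form a cycle, so G is not a tree and its treewidth is at least 2. Therefore the treewidth is 2.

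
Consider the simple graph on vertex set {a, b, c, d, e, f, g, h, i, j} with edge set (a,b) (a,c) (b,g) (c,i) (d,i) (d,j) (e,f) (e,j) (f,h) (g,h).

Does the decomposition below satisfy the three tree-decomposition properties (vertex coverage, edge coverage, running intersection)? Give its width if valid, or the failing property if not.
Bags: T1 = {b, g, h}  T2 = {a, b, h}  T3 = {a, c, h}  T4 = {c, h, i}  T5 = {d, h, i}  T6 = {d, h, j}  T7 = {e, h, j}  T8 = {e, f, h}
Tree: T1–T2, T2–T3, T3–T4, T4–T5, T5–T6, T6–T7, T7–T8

Checking the three conditions: (i) the bags cover all of {a, b, c, d, e, f, g, h, i, j}; (ii) for each edge, some bag contains both endpoints; (iii) the bags containing any fixed vertex form a subtree. All hold, so the decomposition is valid with width 3 − 1 = 2.

Yes; width 2.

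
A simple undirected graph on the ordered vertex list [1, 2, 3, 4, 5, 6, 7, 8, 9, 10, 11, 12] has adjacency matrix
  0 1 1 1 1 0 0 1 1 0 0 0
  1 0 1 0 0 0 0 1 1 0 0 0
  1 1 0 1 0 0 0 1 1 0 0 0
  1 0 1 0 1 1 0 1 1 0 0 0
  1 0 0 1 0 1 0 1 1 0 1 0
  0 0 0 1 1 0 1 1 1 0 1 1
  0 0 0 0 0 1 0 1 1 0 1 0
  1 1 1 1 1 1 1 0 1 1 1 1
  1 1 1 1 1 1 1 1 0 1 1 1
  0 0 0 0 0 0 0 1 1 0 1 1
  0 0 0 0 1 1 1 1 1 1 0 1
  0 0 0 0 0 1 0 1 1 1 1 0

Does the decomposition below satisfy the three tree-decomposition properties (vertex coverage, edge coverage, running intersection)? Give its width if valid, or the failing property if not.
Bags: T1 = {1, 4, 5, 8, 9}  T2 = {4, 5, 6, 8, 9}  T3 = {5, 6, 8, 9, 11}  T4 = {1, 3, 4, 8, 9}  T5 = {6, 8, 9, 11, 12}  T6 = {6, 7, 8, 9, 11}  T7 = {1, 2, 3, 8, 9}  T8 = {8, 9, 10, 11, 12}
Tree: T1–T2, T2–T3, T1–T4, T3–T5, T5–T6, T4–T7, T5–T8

Yes; width 4.

Checking the three conditions: (i) the bags cover all of {1, 2, 3, 4, 5, 6, 7, 8, 9, 10, 11, 12}; (ii) for each edge, some bag contains both endpoints; (iii) the bags containing any fixed vertex form a subtree. All hold, so the decomposition is valid with width 5 − 1 = 4.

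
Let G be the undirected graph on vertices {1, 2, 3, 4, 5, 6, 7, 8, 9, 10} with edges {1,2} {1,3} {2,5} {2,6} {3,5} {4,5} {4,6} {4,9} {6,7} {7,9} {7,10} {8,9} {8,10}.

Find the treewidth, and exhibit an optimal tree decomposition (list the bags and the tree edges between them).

Treewidth 2.
One optimal decomposition is:
Bags: B1 = {1, 2, 3}  B2 = {2, 3, 5}  B3 = {2, 5, 6}  B4 = {4, 5, 6}  B5 = {4, 6, 7}  B6 = {4, 7, 9}  B7 = {7, 9, 10}  B8 = {8, 9, 10}
Tree: B1–B2, B2–B3, B3–B4, B4–B5, B5–B6, B6–B7, B7–B8

The largest bag has 3 vertices, giving width 2; this decomposition certifies tw(G) ≤ 2. The edges 1–3–5–2–1 form a cycle, so G is not a tree and its treewidth is at least 2. The upper and lower bounds meet at 2, so that is the treewidth.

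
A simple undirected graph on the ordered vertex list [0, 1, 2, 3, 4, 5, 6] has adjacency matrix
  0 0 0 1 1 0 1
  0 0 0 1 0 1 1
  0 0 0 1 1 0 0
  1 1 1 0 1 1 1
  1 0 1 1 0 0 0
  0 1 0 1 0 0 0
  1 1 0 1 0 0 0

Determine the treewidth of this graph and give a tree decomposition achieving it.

Each bag holds 3 vertices, so the decomposition has width 2, which upper-bounds the treewidth. For the lower bound, the 3 vertices {0, 3, 4} are pairwise adjacent, and any tree decomposition puts a clique entirely inside one bag — forcing width ≥ 2. The upper and lower bounds meet at 2, so that is the treewidth.

Treewidth 2.
One optimal decomposition is:
Bags: B1 = {1, 3, 6}  B2 = {1, 3, 5}  B3 = {0, 3, 6}  B4 = {0, 3, 4}  B5 = {2, 3, 4}
Tree: B1–B2, B1–B3, B3–B4, B4–B5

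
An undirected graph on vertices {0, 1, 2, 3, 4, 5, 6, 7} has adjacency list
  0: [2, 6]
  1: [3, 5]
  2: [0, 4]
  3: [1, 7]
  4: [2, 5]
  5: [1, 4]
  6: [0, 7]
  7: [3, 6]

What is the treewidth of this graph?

A width-2 tree decomposition is:
Bags: B1 = {2, 4, 5}  B2 = {0, 2, 5}  B3 = {0, 5, 6}  B4 = {5, 6, 7}  B5 = {3, 5, 7}  B6 = {1, 3, 5}
Tree: B1–B2, B2–B3, B3–B4, B4–B5, B5–B6
Each bag holds 3 vertices, so the decomposition has width 2, which upper-bounds the treewidth. The edges 5–4–2–0–6–7–3–1–5 form a cycle, so G is not a tree and its treewidth is at least 2. Combining the bounds, tw(G) = 2.

2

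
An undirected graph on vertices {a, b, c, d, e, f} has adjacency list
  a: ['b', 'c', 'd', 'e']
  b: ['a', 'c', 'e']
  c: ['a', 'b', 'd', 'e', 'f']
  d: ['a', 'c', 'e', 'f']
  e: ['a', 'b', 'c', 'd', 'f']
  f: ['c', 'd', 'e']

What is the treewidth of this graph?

A width-3 tree decomposition is:
Bags: B1 = {a, b, c, e}  B2 = {a, c, d, e}  B3 = {c, d, e, f}
Tree: B1–B2, B2–B3
The largest bag has 4 vertices, giving width 3; this decomposition certifies tw(G) ≤ 3. Conversely, {c, d, e, f} is a clique of size 4, and the vertices of any clique must share a bag in every tree decomposition; so some bag has ≥ 4 vertices and tw(G) ≥ 3. The upper and lower bounds meet at 3, so that is the treewidth.

3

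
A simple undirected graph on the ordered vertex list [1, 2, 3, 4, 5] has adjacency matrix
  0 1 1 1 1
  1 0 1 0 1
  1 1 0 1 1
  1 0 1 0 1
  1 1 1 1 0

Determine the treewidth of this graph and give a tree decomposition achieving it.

Treewidth 3.
One such decomposition:
Bags: B1 = {1, 3, 4, 5}  B2 = {1, 2, 3, 5}
Tree: B1–B2

Every bag has size at most 4, so the width is 4 − 1 = 3 and tw(G) ≤ 3. Conversely, {1, 2, 3, 5} is a clique of size 4, and the vertices of any clique must share a bag in every tree decomposition; so some bag has ≥ 4 vertices and tw(G) ≥ 3. Therefore the treewidth is 3.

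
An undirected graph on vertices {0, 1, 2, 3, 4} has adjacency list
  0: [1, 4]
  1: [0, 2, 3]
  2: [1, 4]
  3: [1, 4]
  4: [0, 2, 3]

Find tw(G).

2

A width-2 tree decomposition is:
Bags: B1 = {1, 2, 4}  B2 = {1, 3, 4}  B3 = {0, 1, 4}
Tree: B1–B2, B2–B3
Every bag has size at most 3, so the width is 3 − 1 = 2 and tw(G) ≤ 2. The edges 2–4–3–1–2 form a cycle, so G is not a tree and its treewidth is at least 2. Hence tw(G) = 2 exactly.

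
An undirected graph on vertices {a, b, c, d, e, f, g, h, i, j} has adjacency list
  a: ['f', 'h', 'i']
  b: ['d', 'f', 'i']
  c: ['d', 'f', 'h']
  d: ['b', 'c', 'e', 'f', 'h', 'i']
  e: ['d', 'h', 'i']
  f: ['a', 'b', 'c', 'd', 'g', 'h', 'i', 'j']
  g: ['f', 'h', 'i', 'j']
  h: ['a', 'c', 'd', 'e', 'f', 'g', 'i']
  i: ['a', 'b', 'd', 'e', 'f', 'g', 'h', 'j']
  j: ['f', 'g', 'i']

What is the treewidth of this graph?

3

A width-3 tree decomposition is:
Bags: B1 = {f, g, i, j}  B2 = {f, g, h, i}  B3 = {a, f, h, i}  B4 = {d, f, h, i}  B5 = {b, d, f, i}  B6 = {c, d, f, h}  B7 = {d, e, h, i}
Tree: B1–B2, B2–B3, B3–B4, B4–B5, B4–B6, B4–B7
The largest bag has 4 vertices, giving width 3; this decomposition certifies tw(G) ≤ 3. On the other hand G contains the 4-clique {d, e, h, i}. A clique must lie in a single bag of any decomposition, so no decomposition can have width below 3. Combining the bounds, tw(G) = 3.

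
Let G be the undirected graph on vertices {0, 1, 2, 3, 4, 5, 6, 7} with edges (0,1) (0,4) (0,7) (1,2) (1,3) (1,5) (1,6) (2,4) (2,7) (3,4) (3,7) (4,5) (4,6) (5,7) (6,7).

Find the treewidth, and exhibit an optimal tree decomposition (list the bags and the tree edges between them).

Treewidth 3.
One optimal decomposition is:
Bags: B1 = {1, 2, 4, 7}  B2 = {1, 3, 4, 7}  B3 = {1, 4, 6, 7}  B4 = {0, 1, 4, 7}  B5 = {1, 4, 5, 7}
Tree: B1–B2, B2–B3, B3–B4, B4–B5

Every bag has size at most 4, so the width is 4 − 1 = 3 and tw(G) ≤ 3. For the lower bound: the 4 vertex sets {2,7}, {1,3}, {4}, {6} are disjoint, each induces a connected subgraph, and every pair is joined by at least one edge of G. Contracting each set to a single vertex therefore yields K_{4} as a minor, and since treewidth is minor-monotone, tw(G) ≥ tw(K_{4}) = 3. Combining the bounds, tw(G) = 3.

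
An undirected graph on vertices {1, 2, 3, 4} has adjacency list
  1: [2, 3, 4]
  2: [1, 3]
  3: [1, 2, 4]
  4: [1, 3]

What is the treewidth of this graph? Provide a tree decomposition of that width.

Every bag has size at most 3, so the width is 3 − 1 = 2 and tw(G) ≤ 2. On the other hand G contains the 3-clique {1, 2, 3}. A clique must lie in a single bag of any decomposition, so no decomposition can have width below 2. Combining the bounds, tw(G) = 2.

Treewidth 2.
One such decomposition:
Bags: B1 = {1, 3, 4}  B2 = {1, 2, 3}
Tree: B1–B2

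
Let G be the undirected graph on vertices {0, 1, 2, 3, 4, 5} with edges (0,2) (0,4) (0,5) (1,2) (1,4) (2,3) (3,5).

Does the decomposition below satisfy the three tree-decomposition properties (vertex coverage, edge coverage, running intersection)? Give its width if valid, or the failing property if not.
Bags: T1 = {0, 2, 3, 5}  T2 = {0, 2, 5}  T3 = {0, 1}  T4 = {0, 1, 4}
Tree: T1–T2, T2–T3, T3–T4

A tree decomposition must satisfy three properties: every vertex lies in some bag; for every edge, both endpoints lie together in some bag; and for every vertex, the bags containing it form a connected subtree. Here edge (2,1) lies in no bag, so the decomposition is invalid.

No — edge (2,1) lies in no bag.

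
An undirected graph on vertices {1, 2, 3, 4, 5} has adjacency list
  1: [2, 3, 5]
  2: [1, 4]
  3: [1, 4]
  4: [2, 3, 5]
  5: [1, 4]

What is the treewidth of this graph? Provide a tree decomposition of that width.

The largest bag has 3 vertices, giving width 2; this decomposition certifies tw(G) ≤ 2. For the lower bound, G contains the cycle 3–1–5–4–3, so G is not a forest; only forests have treewidth ≤ 1, hence tw(G) ≥ 2. Hence tw(G) = 2 exactly.

Treewidth 2.
One such decomposition:
Bags: B1 = {1, 3, 4}  B2 = {1, 4, 5}  B3 = {1, 2, 4}
Tree: B1–B2, B2–B3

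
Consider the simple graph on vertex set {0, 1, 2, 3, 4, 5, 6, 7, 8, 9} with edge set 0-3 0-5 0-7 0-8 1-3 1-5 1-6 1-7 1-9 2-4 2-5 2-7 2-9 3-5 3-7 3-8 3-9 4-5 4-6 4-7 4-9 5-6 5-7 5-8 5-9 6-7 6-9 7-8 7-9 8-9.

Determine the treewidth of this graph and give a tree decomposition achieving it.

Treewidth 4.
One optimal decomposition is:
Bags: B1 = {1, 3, 5, 7, 9}  B2 = {1, 5, 6, 7, 9}  B3 = {3, 5, 7, 8, 9}  B4 = {4, 5, 6, 7, 9}  B5 = {2, 4, 5, 7, 9}  B6 = {0, 3, 5, 7, 8}
Tree: B1–B2, B1–B3, B2–B4, B4–B5, B3–B6

Every bag has size at most 5, so the width is 5 − 1 = 4 and tw(G) ≤ 4. For the lower bound, the 5 vertices {0, 3, 5, 7, 8} are pairwise adjacent, and any tree decomposition puts a clique entirely inside one bag — forcing width ≥ 4. Therefore the treewidth is 4.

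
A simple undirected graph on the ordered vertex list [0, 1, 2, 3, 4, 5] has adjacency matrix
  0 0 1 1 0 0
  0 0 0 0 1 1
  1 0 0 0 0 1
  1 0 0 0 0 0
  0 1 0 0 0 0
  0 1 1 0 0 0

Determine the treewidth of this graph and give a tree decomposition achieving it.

Treewidth 1.
One such decomposition:
Bags: B1 = {1, 4}  B2 = {1, 5}  B3 = {2, 5}  B4 = {0, 2}  B5 = {0, 3}
Tree: B1–B2, B2–B3, B3–B4, B4–B5

Each bag holds 2 vertices, so the decomposition has width 1, which upper-bounds the treewidth. Since G has at least one edge (e.g. 4–1), it is not an edgeless graph, so tw(G) ≥ 1. Therefore the treewidth is 1.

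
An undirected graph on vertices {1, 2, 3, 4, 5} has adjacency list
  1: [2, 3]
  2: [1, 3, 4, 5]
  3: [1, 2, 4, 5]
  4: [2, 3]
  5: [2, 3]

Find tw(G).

A width-2 tree decomposition is:
Bags: B1 = {2, 3, 4}  B2 = {2, 3, 5}  B3 = {1, 2, 3}
Tree: B1–B2, B2–B3
Each bag holds 3 vertices, so the decomposition has width 2, which upper-bounds the treewidth. For the lower bound, the 3 vertices {1, 2, 3} are pairwise adjacent, and any tree decomposition puts a clique entirely inside one bag — forcing width ≥ 2. Combining the bounds, tw(G) = 2.

2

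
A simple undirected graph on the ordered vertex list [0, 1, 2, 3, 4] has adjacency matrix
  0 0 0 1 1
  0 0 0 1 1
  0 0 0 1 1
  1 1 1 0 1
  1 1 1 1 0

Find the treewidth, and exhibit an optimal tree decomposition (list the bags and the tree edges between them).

Each bag holds 3 vertices, so the decomposition has width 2, which upper-bounds the treewidth. Conversely, {0, 3, 4} is a clique of size 3, and the vertices of any clique must share a bag in every tree decomposition; so some bag has ≥ 3 vertices and tw(G) ≥ 2. The upper and lower bounds meet at 2, so that is the treewidth.

Treewidth 2.
Bags: B1 = {2, 3, 4}  B2 = {1, 3, 4}  B3 = {0, 3, 4}
Tree: B1–B2, B2–B3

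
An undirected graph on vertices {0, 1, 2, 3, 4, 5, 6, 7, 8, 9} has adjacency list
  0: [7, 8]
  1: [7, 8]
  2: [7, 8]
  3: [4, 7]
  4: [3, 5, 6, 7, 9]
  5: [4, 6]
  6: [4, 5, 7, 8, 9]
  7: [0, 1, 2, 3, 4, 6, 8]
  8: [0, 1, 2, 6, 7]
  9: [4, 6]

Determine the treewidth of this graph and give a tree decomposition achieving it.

The largest bag has 3 vertices, giving width 2; this decomposition certifies tw(G) ≤ 2. Conversely, {4, 6, 9} is a clique of size 3, and the vertices of any clique must share a bag in every tree decomposition; so some bag has ≥ 3 vertices and tw(G) ≥ 2. Combining the bounds, tw(G) = 2.

Treewidth 2.
One such decomposition:
Bags: B1 = {6, 7, 8}  B2 = {2, 7, 8}  B3 = {4, 6, 7}  B4 = {1, 7, 8}  B5 = {4, 6, 9}  B6 = {0, 7, 8}  B7 = {4, 5, 6}  B8 = {3, 4, 7}
Tree: B1–B2, B1–B3, B2–B4, B3–B5, B2–B6, B3–B7, B3–B8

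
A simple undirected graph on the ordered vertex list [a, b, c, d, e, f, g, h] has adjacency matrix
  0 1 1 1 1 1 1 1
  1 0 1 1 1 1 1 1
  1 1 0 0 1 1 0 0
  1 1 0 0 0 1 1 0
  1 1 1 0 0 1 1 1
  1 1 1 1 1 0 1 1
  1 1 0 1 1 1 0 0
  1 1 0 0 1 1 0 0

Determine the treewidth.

4

A width-4 tree decomposition is:
Bags: B1 = {a, b, c, e, f}  B2 = {a, b, e, f, g}  B3 = {a, b, e, f, h}  B4 = {a, b, d, f, g}
Tree: B1–B2, B1–B3, B2–B4
The largest bag has 5 vertices, giving width 4; this decomposition certifies tw(G) ≤ 4. Conversely, {a, b, d, f, g} is a clique of size 5, and the vertices of any clique must share a bag in every tree decomposition; so some bag has ≥ 5 vertices and tw(G) ≥ 4. The upper and lower bounds meet at 4, so that is the treewidth.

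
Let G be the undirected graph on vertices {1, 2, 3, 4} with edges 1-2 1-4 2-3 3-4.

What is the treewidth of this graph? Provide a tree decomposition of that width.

Treewidth 2.
Bags: B1 = {2, 3, 4}  B2 = {1, 2, 4}
Tree: B1–B2

Every bag has size at most 3, so the width is 3 − 1 = 2 and tw(G) ≤ 2. For the lower bound, G contains the cycle 4–3–2–1–4, so G is not a forest; only forests have treewidth ≤ 1, hence tw(G) ≥ 2. Hence tw(G) = 2 exactly.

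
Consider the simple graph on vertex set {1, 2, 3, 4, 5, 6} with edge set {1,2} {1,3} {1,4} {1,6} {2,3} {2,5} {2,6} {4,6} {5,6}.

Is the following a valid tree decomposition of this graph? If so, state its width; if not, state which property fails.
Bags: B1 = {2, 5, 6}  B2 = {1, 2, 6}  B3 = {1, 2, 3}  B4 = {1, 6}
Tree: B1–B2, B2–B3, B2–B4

A tree decomposition must satisfy three properties: every vertex lies in some bag; for every edge, both endpoints lie together in some bag; and for every vertex, the bags containing it form a connected subtree. Here vertex 4 appears in no bag, so the decomposition is invalid.

No — vertex 4 appears in no bag.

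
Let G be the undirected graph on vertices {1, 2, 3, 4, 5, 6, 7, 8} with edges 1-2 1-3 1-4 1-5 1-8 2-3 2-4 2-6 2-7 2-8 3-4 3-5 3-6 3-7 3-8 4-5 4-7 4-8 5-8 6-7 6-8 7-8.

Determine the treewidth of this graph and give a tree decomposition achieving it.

The largest bag has 5 vertices, giving width 4; this decomposition certifies tw(G) ≤ 4. On the other hand G contains the 5-clique {1, 2, 3, 4, 8}. A clique must lie in a single bag of any decomposition, so no decomposition can have width below 4. Therefore the treewidth is 4.

Treewidth 4.
Bags: B1 = {2, 3, 4, 7, 8}  B2 = {1, 2, 3, 4, 8}  B3 = {2, 3, 6, 7, 8}  B4 = {1, 3, 4, 5, 8}
Tree: B1–B2, B1–B3, B2–B4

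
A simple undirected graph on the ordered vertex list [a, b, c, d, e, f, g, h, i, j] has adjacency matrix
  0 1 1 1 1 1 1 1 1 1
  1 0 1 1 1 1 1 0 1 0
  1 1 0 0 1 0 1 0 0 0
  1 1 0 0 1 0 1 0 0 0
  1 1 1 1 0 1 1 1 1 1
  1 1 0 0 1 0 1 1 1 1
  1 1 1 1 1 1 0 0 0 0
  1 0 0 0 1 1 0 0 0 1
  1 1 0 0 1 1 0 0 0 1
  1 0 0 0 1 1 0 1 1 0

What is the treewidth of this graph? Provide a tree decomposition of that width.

Each bag holds 5 vertices, so the decomposition has width 4, which upper-bounds the treewidth. Conversely, {a, b, d, e, g} is a clique of size 5, and the vertices of any clique must share a bag in every tree decomposition; so some bag has ≥ 5 vertices and tw(G) ≥ 4. The upper and lower bounds meet at 4, so that is the treewidth.

Treewidth 4.
One optimal decomposition is:
Bags: B1 = {a, b, e, f, i}  B2 = {a, b, e, f, g}  B3 = {a, b, d, e, g}  B4 = {a, e, f, i, j}  B5 = {a, e, f, h, j}  B6 = {a, b, c, e, g}
Tree: B1–B2, B2–B3, B1–B4, B4–B5, B3–B6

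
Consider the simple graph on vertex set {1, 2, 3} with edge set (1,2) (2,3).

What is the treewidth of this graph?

A width-1 tree decomposition is:
Bags: B1 = {1, 2}  B2 = {2, 3}
Tree: B1–B2
The largest bag has 2 vertices, giving width 1; this decomposition certifies tw(G) ≤ 1. Since G has at least one edge (e.g. 2–1), it is not an edgeless graph, so tw(G) ≥ 1. Combining the bounds, tw(G) = 1.

1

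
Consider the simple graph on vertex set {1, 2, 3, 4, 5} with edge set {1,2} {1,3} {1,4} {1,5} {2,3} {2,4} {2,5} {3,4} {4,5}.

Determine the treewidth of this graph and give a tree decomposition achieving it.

Every bag has size at most 4, so the width is 4 − 1 = 3 and tw(G) ≤ 3. For the lower bound, the 4 vertices {1, 2, 3, 4} are pairwise adjacent, and any tree decomposition puts a clique entirely inside one bag — forcing width ≥ 3. Hence tw(G) = 3 exactly.

Treewidth 3.
One such decomposition:
Bags: B1 = {1, 2, 3, 4}  B2 = {1, 2, 4, 5}
Tree: B1–B2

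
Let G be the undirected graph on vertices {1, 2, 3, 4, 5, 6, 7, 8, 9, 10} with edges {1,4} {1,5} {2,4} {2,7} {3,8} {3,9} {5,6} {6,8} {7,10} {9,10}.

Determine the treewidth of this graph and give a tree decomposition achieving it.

Each bag holds 3 vertices, so the decomposition has width 2, which upper-bounds the treewidth. The edges 5–1–4–2–7–10–9–3–8–6–5 form a cycle, so G is not a tree and its treewidth is at least 2. Therefore the treewidth is 2.

Treewidth 2.
Bags: B1 = {1, 4, 5}  B2 = {2, 4, 5}  B3 = {2, 5, 7}  B4 = {5, 7, 10}  B5 = {5, 9, 10}  B6 = {3, 5, 9}  B7 = {3, 5, 8}  B8 = {5, 6, 8}
Tree: B1–B2, B2–B3, B3–B4, B4–B5, B5–B6, B6–B7, B7–B8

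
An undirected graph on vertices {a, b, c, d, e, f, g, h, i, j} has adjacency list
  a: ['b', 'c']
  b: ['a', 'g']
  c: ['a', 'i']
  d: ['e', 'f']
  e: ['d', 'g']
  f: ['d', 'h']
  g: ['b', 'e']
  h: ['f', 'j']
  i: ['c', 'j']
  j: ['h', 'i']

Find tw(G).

A width-2 tree decomposition is:
Bags: B1 = {d, f, h}  B2 = {d, e, h}  B3 = {e, g, h}  B4 = {b, g, h}  B5 = {a, b, h}  B6 = {a, c, h}  B7 = {c, h, i}  B8 = {h, i, j}
Tree: B1–B2, B2–B3, B3–B4, B4–B5, B5–B6, B6–B7, B7–B8
The largest bag has 3 vertices, giving width 2; this decomposition certifies tw(G) ≤ 2. The edges h–f–d–e–g–b–a–c–i–j–h form a cycle, so G is not a tree and its treewidth is at least 2. Therefore the treewidth is 2.

2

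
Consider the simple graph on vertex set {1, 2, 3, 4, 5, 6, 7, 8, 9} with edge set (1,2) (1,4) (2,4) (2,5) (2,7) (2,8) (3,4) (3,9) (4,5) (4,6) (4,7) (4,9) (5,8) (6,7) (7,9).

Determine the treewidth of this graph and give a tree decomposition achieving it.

Each bag holds 3 vertices, so the decomposition has width 2, which upper-bounds the treewidth. Conversely, {2, 5, 8} is a clique of size 3, and the vertices of any clique must share a bag in every tree decomposition; so some bag has ≥ 3 vertices and tw(G) ≥ 2. Hence tw(G) = 2 exactly.

Treewidth 2.
Bags: B1 = {4, 7, 9}  B2 = {2, 4, 7}  B3 = {4, 6, 7}  B4 = {2, 4, 5}  B5 = {2, 5, 8}  B6 = {1, 2, 4}  B7 = {3, 4, 9}
Tree: B1–B2, B2–B3, B2–B4, B4–B5, B4–B6, B1–B7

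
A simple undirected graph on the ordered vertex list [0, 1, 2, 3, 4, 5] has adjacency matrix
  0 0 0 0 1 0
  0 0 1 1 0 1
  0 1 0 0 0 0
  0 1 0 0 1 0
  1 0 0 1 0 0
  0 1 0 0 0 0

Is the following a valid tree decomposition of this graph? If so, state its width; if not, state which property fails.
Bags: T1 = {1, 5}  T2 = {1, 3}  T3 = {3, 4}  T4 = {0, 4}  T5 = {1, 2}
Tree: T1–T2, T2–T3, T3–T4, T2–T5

Yes; width 1.

Every vertex of G appears in some bag (union = {0, 1, 2, 3, 4, 5}); every edge is covered by a bag; and for each vertex v the set of bags containing v is connected in the bag tree. The decomposition is therefore valid. The largest bag has 2 vertices, so the width is 1.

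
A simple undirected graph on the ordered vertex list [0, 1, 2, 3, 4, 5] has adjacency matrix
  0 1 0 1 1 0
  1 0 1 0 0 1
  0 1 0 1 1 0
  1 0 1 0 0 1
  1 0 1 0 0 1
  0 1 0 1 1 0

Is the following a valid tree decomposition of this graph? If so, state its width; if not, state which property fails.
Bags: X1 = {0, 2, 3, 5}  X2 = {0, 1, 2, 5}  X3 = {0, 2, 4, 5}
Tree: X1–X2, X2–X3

Yes; width 3.

Checking the three conditions: (i) the bags cover all of {0, 1, 2, 3, 4, 5}; (ii) for each edge, some bag contains both endpoints; (iii) the bags containing any fixed vertex form a subtree. All hold, so the decomposition is valid with width 4 − 1 = 3.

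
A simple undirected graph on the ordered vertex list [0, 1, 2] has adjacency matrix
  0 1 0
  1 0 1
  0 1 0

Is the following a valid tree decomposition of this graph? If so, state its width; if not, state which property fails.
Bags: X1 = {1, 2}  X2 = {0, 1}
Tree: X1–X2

Every vertex of G appears in some bag (union = {0, 1, 2}); every edge is covered by a bag; and for each vertex v the set of bags containing v is connected in the bag tree. The decomposition is therefore valid. The largest bag has 2 vertices, so the width is 1.

Yes; width 1.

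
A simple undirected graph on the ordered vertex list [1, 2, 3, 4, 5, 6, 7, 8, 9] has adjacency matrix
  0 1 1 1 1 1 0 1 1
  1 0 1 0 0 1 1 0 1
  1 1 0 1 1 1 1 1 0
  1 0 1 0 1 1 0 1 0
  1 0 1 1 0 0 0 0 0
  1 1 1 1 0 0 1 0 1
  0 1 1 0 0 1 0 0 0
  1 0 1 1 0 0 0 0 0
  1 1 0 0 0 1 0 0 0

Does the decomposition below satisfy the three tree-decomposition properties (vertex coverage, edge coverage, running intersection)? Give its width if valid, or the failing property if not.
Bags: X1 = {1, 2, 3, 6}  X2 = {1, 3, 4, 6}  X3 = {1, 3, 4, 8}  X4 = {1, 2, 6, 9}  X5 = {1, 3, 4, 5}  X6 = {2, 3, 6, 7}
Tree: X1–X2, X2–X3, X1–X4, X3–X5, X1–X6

Yes; width 3.

Checking the three conditions: (i) the bags cover all of {1, 2, 3, 4, 5, 6, 7, 8, 9}; (ii) for each edge, some bag contains both endpoints; (iii) the bags containing any fixed vertex form a subtree. All hold, so the decomposition is valid with width 4 − 1 = 3.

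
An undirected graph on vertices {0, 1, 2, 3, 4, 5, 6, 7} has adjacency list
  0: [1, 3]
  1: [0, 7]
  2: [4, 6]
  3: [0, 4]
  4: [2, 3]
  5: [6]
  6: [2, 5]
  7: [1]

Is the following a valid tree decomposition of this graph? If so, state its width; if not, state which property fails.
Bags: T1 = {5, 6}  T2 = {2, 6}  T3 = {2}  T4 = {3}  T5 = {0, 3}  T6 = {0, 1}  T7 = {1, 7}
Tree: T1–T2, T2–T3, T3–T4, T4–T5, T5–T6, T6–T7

A tree decomposition must satisfy three properties: every vertex lies in some bag; for every edge, both endpoints lie together in some bag; and for every vertex, the bags containing it form a connected subtree. Here vertex 4 appears in no bag, so the decomposition is invalid.

No — vertex 4 appears in no bag.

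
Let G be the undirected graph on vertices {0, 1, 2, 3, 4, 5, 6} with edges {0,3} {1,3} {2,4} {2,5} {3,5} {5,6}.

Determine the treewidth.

1

A width-1 tree decomposition is:
Bags: B1 = {3, 5}  B2 = {2, 5}  B3 = {2, 4}  B4 = {5, 6}  B5 = {1, 3}  B6 = {0, 3}
Tree: B1–B2, B2–B3, B2–B4, B1–B5, B1–B6
Every bag has size at most 2, so the width is 2 − 1 = 1 and tw(G) ≤ 1. Any graph with an edge has treewidth ≥ 1, and G has the edge 3–5. Therefore the treewidth is 1.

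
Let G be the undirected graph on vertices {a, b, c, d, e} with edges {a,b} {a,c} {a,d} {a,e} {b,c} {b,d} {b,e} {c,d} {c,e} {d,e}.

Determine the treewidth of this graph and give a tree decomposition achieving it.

A single bag containing all 5 vertices is trivially a valid decomposition of width 4. For the lower bound, the 5 vertices {a, b, c, d, e} are pairwise adjacent, and any tree decomposition puts a clique entirely inside one bag — forcing width ≥ 4. Hence tw(G) = 4 exactly.

Treewidth 4.
One optimal decomposition is:
Bags: B1 = {a, b, c, d, e}
Tree: (single bag)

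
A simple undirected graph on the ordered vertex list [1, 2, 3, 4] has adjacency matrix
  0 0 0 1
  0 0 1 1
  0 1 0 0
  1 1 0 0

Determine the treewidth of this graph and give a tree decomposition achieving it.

Treewidth 1.
One such decomposition:
Bags: B1 = {2, 3}  B2 = {2, 4}  B3 = {1, 4}
Tree: B1–B2, B2–B3

Every bag has size at most 2, so the width is 2 − 1 = 1 and tw(G) ≤ 1. G has an edge, so its treewidth is at least 1. Combining the bounds, tw(G) = 1.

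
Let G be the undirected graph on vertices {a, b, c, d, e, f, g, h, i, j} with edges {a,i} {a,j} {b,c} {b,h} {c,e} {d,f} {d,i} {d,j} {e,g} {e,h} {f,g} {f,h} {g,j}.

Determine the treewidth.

A width-2 tree decomposition is:
Bags: B1 = {b, c, e}  B2 = {b, e, h}  B3 = {e, g, h}  B4 = {f, g, h}  B5 = {f, g, j}  B6 = {d, f, j}  B7 = {a, d, j}  B8 = {a, d, i}
Tree: B1–B2, B2–B3, B3–B4, B4–B5, B5–B6, B6–B7, B7–B8
Every bag has size at most 3, so the width is 3 − 1 = 2 and tw(G) ≤ 2. For the lower bound, G contains the cycle c–b–h–e–c, so G is not a forest; only forests have treewidth ≤ 1, hence tw(G) ≥ 2. Hence tw(G) = 2 exactly.

2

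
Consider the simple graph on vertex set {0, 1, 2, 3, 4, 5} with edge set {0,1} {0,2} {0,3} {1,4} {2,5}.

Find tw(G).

1

A width-1 tree decomposition is:
Bags: B1 = {0, 3}  B2 = {0, 1}  B3 = {1, 4}  B4 = {0, 2}  B5 = {2, 5}
Tree: B1–B2, B2–B3, B2–B4, B4–B5
The largest bag has 2 vertices, giving width 1; this decomposition certifies tw(G) ≤ 1. G has an edge, so its treewidth is at least 1. Therefore the treewidth is 1.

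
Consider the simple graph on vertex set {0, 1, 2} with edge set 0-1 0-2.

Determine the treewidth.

1

A width-1 tree decomposition is:
Bags: B1 = {0, 2}  B2 = {0, 1}
Tree: B1–B2
Each bag holds 2 vertices, so the decomposition has width 1, which upper-bounds the treewidth. Since G has at least one edge (e.g. 0–2), it is not an edgeless graph, so tw(G) ≥ 1. The upper and lower bounds meet at 1, so that is the treewidth.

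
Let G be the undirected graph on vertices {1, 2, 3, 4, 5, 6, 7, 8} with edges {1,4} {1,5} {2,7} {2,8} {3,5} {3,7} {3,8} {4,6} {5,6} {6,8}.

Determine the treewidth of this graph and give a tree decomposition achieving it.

Each bag holds 3 vertices, so the decomposition has width 2, which upper-bounds the treewidth. For the lower bound, G contains the cycle 1–4–6–5–1, so G is not a forest; only forests have treewidth ≤ 1, hence tw(G) ≥ 2. The upper and lower bounds meet at 2, so that is the treewidth.

Treewidth 2.
One optimal decomposition is:
Bags: B1 = {1, 4, 5}  B2 = {4, 5, 6}  B3 = {3, 5, 6}  B4 = {3, 6, 8}  B5 = {3, 7, 8}  B6 = {2, 7, 8}
Tree: B1–B2, B2–B3, B3–B4, B4–B5, B5–B6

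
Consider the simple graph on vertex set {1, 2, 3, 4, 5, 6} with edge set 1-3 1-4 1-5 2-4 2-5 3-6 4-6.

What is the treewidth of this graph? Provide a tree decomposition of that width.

Each bag holds 3 vertices, so the decomposition has width 2, which upper-bounds the treewidth. For the lower bound, G contains the cycle 2–5–1–4–2, so G is not a forest; only forests have treewidth ≤ 1, hence tw(G) ≥ 2. Therefore the treewidth is 2.

Treewidth 2.
One optimal decomposition is:
Bags: B1 = {2, 4, 5}  B2 = {1, 4, 5}  B3 = {1, 4, 6}  B4 = {1, 3, 6}
Tree: B1–B2, B2–B3, B3–B4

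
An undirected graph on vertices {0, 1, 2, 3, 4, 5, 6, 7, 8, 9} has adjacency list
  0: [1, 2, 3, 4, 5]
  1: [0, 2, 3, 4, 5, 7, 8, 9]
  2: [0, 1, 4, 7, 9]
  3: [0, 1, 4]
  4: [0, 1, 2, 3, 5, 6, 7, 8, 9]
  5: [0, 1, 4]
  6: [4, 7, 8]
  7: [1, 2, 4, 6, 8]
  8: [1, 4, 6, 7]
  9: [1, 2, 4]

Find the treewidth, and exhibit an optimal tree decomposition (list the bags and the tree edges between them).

Every bag has size at most 4, so the width is 4 − 1 = 3 and tw(G) ≤ 3. Conversely, {0, 1, 2, 4} is a clique of size 4, and the vertices of any clique must share a bag in every tree decomposition; so some bag has ≥ 4 vertices and tw(G) ≥ 3. Combining the bounds, tw(G) = 3.

Treewidth 3.
One optimal decomposition is:
Bags: B1 = {1, 2, 4, 7}  B2 = {0, 1, 2, 4}  B3 = {0, 1, 4, 5}  B4 = {1, 4, 7, 8}  B5 = {1, 2, 4, 9}  B6 = {0, 1, 3, 4}  B7 = {4, 6, 7, 8}
Tree: B1–B2, B2–B3, B1–B4, B2–B5, B3–B6, B4–B7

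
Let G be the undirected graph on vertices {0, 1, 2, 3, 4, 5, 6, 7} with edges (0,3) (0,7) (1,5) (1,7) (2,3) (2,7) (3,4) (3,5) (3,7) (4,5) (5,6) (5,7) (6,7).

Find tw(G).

A width-2 tree decomposition is:
Bags: B1 = {5, 6, 7}  B2 = {3, 5, 7}  B3 = {3, 4, 5}  B4 = {0, 3, 7}  B5 = {1, 5, 7}  B6 = {2, 3, 7}
Tree: B1–B2, B2–B3, B2–B4, B1–B5, B4–B6
Each bag holds 3 vertices, so the decomposition has width 2, which upper-bounds the treewidth. Conversely, {3, 4, 5} is a clique of size 3, and the vertices of any clique must share a bag in every tree decomposition; so some bag has ≥ 3 vertices and tw(G) ≥ 2. Hence tw(G) = 2 exactly.

2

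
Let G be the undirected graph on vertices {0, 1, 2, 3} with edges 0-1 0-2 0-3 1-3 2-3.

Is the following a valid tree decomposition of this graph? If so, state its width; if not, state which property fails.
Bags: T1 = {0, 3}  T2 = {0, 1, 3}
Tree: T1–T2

A tree decomposition must satisfy three properties: every vertex lies in some bag; for every edge, both endpoints lie together in some bag; and for every vertex, the bags containing it form a connected subtree. Here vertex 2 appears in no bag, so the decomposition is invalid.

No — vertex 2 appears in no bag.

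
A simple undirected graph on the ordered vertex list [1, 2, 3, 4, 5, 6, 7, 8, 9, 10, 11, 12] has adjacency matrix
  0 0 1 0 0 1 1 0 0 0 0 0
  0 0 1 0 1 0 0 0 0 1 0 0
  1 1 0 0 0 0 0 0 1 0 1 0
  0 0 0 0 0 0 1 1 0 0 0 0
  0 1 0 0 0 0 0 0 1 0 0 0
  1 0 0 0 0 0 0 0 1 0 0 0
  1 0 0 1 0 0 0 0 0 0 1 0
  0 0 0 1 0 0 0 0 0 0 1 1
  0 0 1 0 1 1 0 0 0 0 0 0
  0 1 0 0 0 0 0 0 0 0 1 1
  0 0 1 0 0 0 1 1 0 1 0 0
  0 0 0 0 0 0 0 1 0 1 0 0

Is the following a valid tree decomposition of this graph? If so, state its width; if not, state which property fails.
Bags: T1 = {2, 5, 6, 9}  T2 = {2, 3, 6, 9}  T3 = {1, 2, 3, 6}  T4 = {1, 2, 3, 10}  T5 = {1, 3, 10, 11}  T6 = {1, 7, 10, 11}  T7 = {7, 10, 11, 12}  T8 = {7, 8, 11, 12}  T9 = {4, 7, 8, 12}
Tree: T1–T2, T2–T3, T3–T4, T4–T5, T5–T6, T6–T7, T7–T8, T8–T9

Yes; width 3.

Checking the three conditions: (i) the bags cover all of {1, 2, 3, 4, 5, 6, 7, 8, 9, 10, 11, 12}; (ii) for each edge, some bag contains both endpoints; (iii) the bags containing any fixed vertex form a subtree. All hold, so the decomposition is valid with width 4 − 1 = 3.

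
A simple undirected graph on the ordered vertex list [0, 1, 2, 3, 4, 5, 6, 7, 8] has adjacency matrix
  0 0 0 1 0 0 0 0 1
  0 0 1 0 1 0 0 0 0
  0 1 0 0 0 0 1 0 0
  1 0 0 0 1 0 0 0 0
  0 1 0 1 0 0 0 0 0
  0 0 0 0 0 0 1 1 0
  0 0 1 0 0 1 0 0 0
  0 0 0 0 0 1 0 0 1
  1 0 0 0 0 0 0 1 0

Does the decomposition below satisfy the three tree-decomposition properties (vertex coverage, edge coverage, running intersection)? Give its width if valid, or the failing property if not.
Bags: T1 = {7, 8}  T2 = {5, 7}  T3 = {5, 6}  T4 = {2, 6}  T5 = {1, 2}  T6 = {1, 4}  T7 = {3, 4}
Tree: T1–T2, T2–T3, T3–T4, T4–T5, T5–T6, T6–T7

A tree decomposition must satisfy three properties: every vertex lies in some bag; for every edge, both endpoints lie together in some bag; and for every vertex, the bags containing it form a connected subtree. Here vertex 0 appears in no bag, so the decomposition is invalid.

No — vertex 0 appears in no bag.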